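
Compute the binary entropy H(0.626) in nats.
0.6611 nats

The binary entropy function is:
H(p) = -p log(p) - (1-p) log(1-p)

H(0.626) = -0.626 × log_e(0.626) - 0.374 × log_e(0.374)
H(0.626) = 0.6611 nats

Note: Binary entropy is maximized at p=0.5 (H=1 bit) and minimized at p=0 or p=1 (H=0).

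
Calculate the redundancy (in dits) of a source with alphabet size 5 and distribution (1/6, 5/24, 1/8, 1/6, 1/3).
0.0257 dits

Redundancy measures how far a source is from maximum entropy:
R = H_max - H(X)

Maximum entropy for 5 symbols: H_max = log_10(5) = 0.6990 dits
Actual entropy: H(X) = 0.6732 dits
Redundancy: R = 0.6990 - 0.6732 = 0.0257 dits

This redundancy represents potential for compression: the source could be compressed by 0.0257 dits per symbol.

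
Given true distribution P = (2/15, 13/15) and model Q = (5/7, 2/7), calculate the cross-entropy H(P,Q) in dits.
0.4910 dits

Cross-entropy: H(P,Q) = -Σ p(x) log q(x)

Alternatively: H(P,Q) = H(P) + D_KL(P||Q)
H(P) = 0.1705 dits
D_KL(P||Q) = 0.3205 dits

H(P,Q) = 0.1705 + 0.3205 = 0.4910 dits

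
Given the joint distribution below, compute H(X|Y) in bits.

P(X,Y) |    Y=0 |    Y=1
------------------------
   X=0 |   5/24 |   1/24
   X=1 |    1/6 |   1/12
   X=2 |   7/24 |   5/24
1.4637 bits

Using the chain rule: H(X|Y) = H(X,Y) - H(Y)

First, compute H(X,Y) = 2.3820 bits

Marginal P(Y) = (2/3, 1/3)
H(Y) = 0.9183 bits

H(X|Y) = H(X,Y) - H(Y) = 2.3820 - 0.9183 = 1.4637 bits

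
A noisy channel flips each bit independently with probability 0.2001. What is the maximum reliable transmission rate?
0.2779 bits

For a binary symmetric channel (BSC) with error probability p:
Capacity C = 1 - H(p) bits per symbol

where H(p) = -p log₂(p) - (1-p) log₂(1-p) is the binary entropy function.

H(0.2001) = 0.7221 bits
C = 1 - 0.7221 = 0.2779 bits per symbol

This means we can reliably transmit up to 0.2779 bits of information per channel use.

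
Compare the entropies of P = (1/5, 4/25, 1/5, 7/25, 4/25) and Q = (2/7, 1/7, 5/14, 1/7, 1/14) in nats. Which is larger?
P

Computing entropies in nats:
H(P) = 1.5866
H(Q) = 1.4701

Distribution P has higher entropy.

Intuition: The distribution closer to uniform (more spread out) has higher entropy.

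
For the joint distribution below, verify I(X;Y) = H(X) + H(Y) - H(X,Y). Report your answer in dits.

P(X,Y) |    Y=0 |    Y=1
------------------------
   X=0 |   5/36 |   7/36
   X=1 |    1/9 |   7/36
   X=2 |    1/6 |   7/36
I(X;Y) = 0.0014 dits

Mutual information has multiple equivalent forms:
- I(X;Y) = H(X) - H(X|Y)
- I(X;Y) = H(Y) - H(Y|X)
- I(X;Y) = H(X) + H(Y) - H(X,Y)

Computing all quantities:
H(X) = 0.4761, H(Y) = 0.2950, H(X,Y) = 0.7697
H(X|Y) = 0.4747, H(Y|X) = 0.2935

Verification:
H(X) - H(X|Y) = 0.4761 - 0.4747 = 0.0014
H(Y) - H(Y|X) = 0.2950 - 0.2935 = 0.0014
H(X) + H(Y) - H(X,Y) = 0.4761 + 0.2950 - 0.7697 = 0.0014

All forms give I(X;Y) = 0.0014 dits. ✓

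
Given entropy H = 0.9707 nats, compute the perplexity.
2.6398

Perplexity is e^H (or exp(H) for natural log).

H = 0.9707 nats
Perplexity = e^0.9707 = 2.6398

Interpretation: The model's uncertainty is equivalent to choosing uniformly among 2.6 options.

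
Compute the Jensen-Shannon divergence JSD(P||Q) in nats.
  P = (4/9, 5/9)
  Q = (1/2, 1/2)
0.0015 nats

Jensen-Shannon divergence is:
JSD(P||Q) = 0.5 × D_KL(P||M) + 0.5 × D_KL(Q||M)
where M = 0.5 × (P + Q) is the mixture distribution.

M = 0.5 × (4/9, 5/9) + 0.5 × (1/2, 1/2) = (17/36, 19/36)

D_KL(P||M) = 0.0016 nats
D_KL(Q||M) = 0.0015 nats

JSD(P||Q) = 0.5 × 0.0016 + 0.5 × 0.0015 = 0.0015 nats

Unlike KL divergence, JSD is symmetric and bounded: 0 ≤ JSD ≤ log(2).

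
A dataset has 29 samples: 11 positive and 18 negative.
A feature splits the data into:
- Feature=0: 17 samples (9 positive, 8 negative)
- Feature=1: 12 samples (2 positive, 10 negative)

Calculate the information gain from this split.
0.1038 bits

Information Gain = H(Y) - H(Y|Feature)

Before split:
P(positive) = 11/29 = 0.3793
H(Y) = 0.9576 bits

After split:
Feature=0: H = 0.9975 bits (weight = 17/29)
Feature=1: H = 0.6500 bits (weight = 12/29)
H(Y|Feature) = (17/29)×0.9975 + (12/29)×0.6500 = 0.8537 bits

Information Gain = 0.9576 - 0.8537 = 0.1038 bits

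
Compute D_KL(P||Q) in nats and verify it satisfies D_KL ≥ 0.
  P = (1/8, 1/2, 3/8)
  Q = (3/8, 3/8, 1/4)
0.1586 nats

KL divergence satisfies the Gibbs inequality: D_KL(P||Q) ≥ 0 for all distributions P, Q.

D_KL(P||Q) = Σ p(x) log(p(x)/q(x))
Term by term:
  x=0: 1/8 × log_e[(1/8)/(3/8)] = -0.1373
  x=1: 1/2 × log_e[(1/2)/(3/8)] = 0.1438
  x=2: 3/8 × log_e[(3/8)/(1/4)] = 0.1520
D_KL(P||Q) = 0.1586 nats

D_KL(P||Q) = 0.1586 ≥ 0 ✓

This non-negativity is a fundamental property: relative entropy cannot be negative because it measures how different Q is from P.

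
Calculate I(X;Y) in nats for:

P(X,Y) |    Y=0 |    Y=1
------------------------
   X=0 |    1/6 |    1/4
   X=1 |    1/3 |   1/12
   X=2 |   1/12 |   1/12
0.0747 nats

Mutual information: I(X;Y) = H(X) + H(Y) - H(X,Y)

Marginals:
P(X) = (5/12, 5/12, 1/6), H(X) = 1.0282 nats
P(Y) = (7/12, 5/12), H(Y) = 0.6792 nats

Joint entropy: H(X,Y) = 1.6326 nats

I(X;Y) = 1.0282 + 0.6792 - 1.6326 = 0.0747 nats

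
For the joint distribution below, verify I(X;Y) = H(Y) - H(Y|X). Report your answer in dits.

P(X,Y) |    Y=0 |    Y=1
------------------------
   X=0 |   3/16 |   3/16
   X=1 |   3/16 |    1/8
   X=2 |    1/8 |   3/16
I(X;Y) = 0.0055 dits

Mutual information has multiple equivalent forms:
- I(X;Y) = H(X) - H(X|Y)
- I(X;Y) = H(Y) - H(Y|X)
- I(X;Y) = H(X) + H(Y) - H(X,Y)

Computing all quantities:
H(X) = 0.4755, H(Y) = 0.3010, H(X,Y) = 0.7710
H(X|Y) = 0.4700, H(Y|X) = 0.2956

Verification:
H(X) - H(X|Y) = 0.4755 - 0.4700 = 0.0055
H(Y) - H(Y|X) = 0.3010 - 0.2956 = 0.0055
H(X) + H(Y) - H(X,Y) = 0.4755 + 0.3010 - 0.7710 = 0.0055

All forms give I(X;Y) = 0.0055 dits. ✓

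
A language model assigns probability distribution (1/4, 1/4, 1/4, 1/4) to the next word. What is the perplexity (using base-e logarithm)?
4.0000

Perplexity is e^H (or exp(H) for natural log).

First, H = -Σ p log p = 1.3863 nats
Perplexity = e^1.3863 = 4.0000

Interpretation: The model's uncertainty is equivalent to choosing uniformly among 4.0 options.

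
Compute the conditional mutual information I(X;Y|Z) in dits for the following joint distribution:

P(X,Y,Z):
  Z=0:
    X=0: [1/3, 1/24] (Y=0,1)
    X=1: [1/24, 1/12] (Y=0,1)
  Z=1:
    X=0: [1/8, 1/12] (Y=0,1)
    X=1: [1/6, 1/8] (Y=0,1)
0.0308 dits

Conditional mutual information: I(X;Y|Z) = H(X|Z) + H(Y|Z) - H(X,Y|Z)

H(Z) = 0.3010
H(X,Z) = 0.5706 → H(X|Z) = 0.2696
H(Y,Z) = 0.5706 → H(Y|Z) = 0.2696
H(X,Y,Z) = 0.8094 → H(X,Y|Z) = 0.5084

I(X;Y|Z) = 0.2696 + 0.2696 - 0.5084 = 0.0308 dits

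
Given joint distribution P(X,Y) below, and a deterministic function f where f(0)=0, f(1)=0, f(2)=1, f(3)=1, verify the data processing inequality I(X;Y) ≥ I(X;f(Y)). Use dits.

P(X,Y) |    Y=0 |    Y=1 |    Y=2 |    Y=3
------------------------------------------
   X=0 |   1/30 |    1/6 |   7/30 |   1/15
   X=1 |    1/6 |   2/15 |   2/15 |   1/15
I(X;Y) = 0.0279, I(X;f(Y)) = 0.0087, inequality holds: 0.0279 ≥ 0.0087

Data Processing Inequality: For any Markov chain X → Y → Z, we have I(X;Y) ≥ I(X;Z).

Here Z = f(Y) is a deterministic function of Y, forming X → Y → Z.

Original I(X;Y) = 0.0279 dits

After applying f:
P(X,Z) where Z=f(Y):
- P(X,Z=0) = P(X,Y=0) + P(X,Y=1)
- P(X,Z=1) = P(X,Y=2) + P(X,Y=3)

I(X;Z) = I(X;f(Y)) = 0.0087 dits

Verification: 0.0279 ≥ 0.0087 ✓

Information cannot be created by processing; the function f can only lose information about X.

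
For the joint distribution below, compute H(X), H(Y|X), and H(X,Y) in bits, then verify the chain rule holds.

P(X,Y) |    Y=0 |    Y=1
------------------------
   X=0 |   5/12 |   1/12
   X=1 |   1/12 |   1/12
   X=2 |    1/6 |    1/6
H(X,Y) = 2.2842, H(X) = 1.4591, H(Y|X) = 0.8250 (all in bits)

Chain rule: H(X,Y) = H(X) + H(Y|X)

Left side — joint entropy directly:
H(X,Y) = -Σ p(x,y) log p(x,y) = 2.2842 bits

Right side — compute H(Y|X) from the conditional distributions:
P(X) = (1/2, 1/6, 1/3), so H(X) = 1.4591 bits
H(Y|X) = Σ_x P(X=x) · H(Y|X=x):
  P(Y|X=0) = (5/6, 1/6), H(Y|X=0) = 0.6500, weight P(X=0) = 1/2
  P(Y|X=1) = (1/2, 1/2), H(Y|X=1) = 1.0000, weight P(X=1) = 1/6
  P(Y|X=2) = (1/2, 1/2), H(Y|X=2) = 1.0000, weight P(X=2) = 1/3
H(Y|X) = 0.8250 bits

H(X) + H(Y|X) = 1.4591 + 0.8250 = 2.2842 bits

Both sides equal 2.2842 bits. ✓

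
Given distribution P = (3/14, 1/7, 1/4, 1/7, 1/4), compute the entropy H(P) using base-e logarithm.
1.5792 nats

Shannon entropy is H(X) = -Σ p(x) log p(x).

For P = (3/14, 1/7, 1/4, 1/7, 1/4):
H = -3/14 × log_e(3/14) -1/7 × log_e(1/7) -1/4 × log_e(1/4) -1/7 × log_e(1/7) -1/4 × log_e(1/4)
H = 1.5792 nats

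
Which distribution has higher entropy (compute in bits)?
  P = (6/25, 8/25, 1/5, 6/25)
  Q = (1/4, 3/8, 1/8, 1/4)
P

Computing entropies in bits:
H(P) = 1.9787
H(Q) = 1.9056

Distribution P has higher entropy.

Intuition: The distribution closer to uniform (more spread out) has higher entropy.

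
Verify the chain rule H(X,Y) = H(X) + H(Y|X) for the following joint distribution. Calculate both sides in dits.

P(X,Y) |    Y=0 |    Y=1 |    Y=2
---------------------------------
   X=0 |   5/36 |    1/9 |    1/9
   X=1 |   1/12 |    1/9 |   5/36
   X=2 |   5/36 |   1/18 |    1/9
H(X,Y) = 0.9410, H(X) = 0.4761, H(Y|X) = 0.4649 (all in dits)

Chain rule: H(X,Y) = H(X) + H(Y|X)

Left side — joint entropy directly:
H(X,Y) = -Σ p(x,y) log p(x,y) = 0.9410 dits

Right side — compute H(Y|X) from the conditional distributions:
P(X) = (13/36, 1/3, 11/36), so H(X) = 0.4761 dits
H(Y|X) = Σ_x P(X=x) · H(Y|X=x):
  P(Y|X=0) = (5/13, 4/13, 4/13), H(Y|X=0) = 0.4746, weight P(X=0) = 13/36
  P(Y|X=1) = (1/4, 1/3, 5/12), H(Y|X=1) = 0.4680, weight P(X=1) = 1/3
  P(Y|X=2) = (5/11, 2/11, 4/11), H(Y|X=2) = 0.4500, weight P(X=2) = 11/36
H(Y|X) = 0.4649 dits

H(X) + H(Y|X) = 0.4761 + 0.4649 = 0.9410 dits

Both sides equal 0.9410 dits. ✓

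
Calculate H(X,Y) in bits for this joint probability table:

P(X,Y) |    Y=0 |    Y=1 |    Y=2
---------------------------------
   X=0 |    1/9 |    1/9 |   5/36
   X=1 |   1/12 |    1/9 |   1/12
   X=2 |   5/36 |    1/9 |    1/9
3.1497 bits

Joint entropy is H(X,Y) = -Σ_{x,y} p(x,y) log p(x,y).

Summing over all non-zero entries:
H(X,Y) = -[1/9·log_2(1/9) + 1/9·log_2(1/9) + 5/36·log_2(5/36) + 1/12·log_2(1/12) + 1/9·log_2(1/9) + 1/12·log_2(1/12) + 5/36·log_2(5/36) + 1/9·log_2(1/9) + 1/9·log_2(1/9)]
H(X,Y) = 3.1497 bits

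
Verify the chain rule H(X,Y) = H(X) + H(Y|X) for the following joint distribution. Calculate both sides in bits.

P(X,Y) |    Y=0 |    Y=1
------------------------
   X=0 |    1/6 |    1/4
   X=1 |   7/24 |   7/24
H(X,Y) = 1.9678, H(X) = 0.9799, H(Y|X) = 0.9879 (all in bits)

Chain rule: H(X,Y) = H(X) + H(Y|X)

Left side — joint entropy directly:
H(X,Y) = -Σ p(x,y) log p(x,y) = 1.9678 bits

Right side — compute H(Y|X) from the conditional distributions:
P(X) = (5/12, 7/12), so H(X) = 0.9799 bits
H(Y|X) = Σ_x P(X=x) · H(Y|X=x):
  P(Y|X=0) = (2/5, 3/5), H(Y|X=0) = 0.9710, weight P(X=0) = 5/12
  P(Y|X=1) = (1/2, 1/2), H(Y|X=1) = 1.0000, weight P(X=1) = 7/12
H(Y|X) = 0.9879 bits

H(X) + H(Y|X) = 0.9799 + 0.9879 = 1.9678 bits

Both sides equal 1.9678 bits. ✓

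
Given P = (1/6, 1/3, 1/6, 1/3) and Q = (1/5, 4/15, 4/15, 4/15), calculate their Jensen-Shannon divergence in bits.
0.0148 bits

Jensen-Shannon divergence is:
JSD(P||Q) = 0.5 × D_KL(P||M) + 0.5 × D_KL(Q||M)
where M = 0.5 × (P + Q) is the mixture distribution.

M = 0.5 × (1/6, 1/3, 1/6, 1/3) + 0.5 × (1/5, 4/15, 4/15, 4/15) = (0.183333, 3/10, 0.216667, 3/10)

D_KL(P||M) = 0.0153 bits
D_KL(Q||M) = 0.0144 bits

JSD(P||Q) = 0.5 × 0.0153 + 0.5 × 0.0144 = 0.0148 bits

Unlike KL divergence, JSD is symmetric and bounded: 0 ≤ JSD ≤ log(2).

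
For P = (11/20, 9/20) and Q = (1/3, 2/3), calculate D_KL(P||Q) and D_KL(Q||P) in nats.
D_KL(P||Q) = 0.0986, D_KL(Q||P) = 0.0951

KL divergence is not symmetric: D_KL(P||Q) ≠ D_KL(Q||P) in general.

D_KL(P||Q) = 0.0986 nats
D_KL(Q||P) = 0.0951 nats

No, they are not equal!

This asymmetry is why KL divergence is not a true distance metric.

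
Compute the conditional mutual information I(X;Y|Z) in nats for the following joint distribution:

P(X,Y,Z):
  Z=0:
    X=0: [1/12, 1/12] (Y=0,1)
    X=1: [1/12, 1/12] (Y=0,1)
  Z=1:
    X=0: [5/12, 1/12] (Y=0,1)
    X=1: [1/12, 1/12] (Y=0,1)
0.0341 nats

Conditional mutual information: I(X;Y|Z) = H(X|Z) + H(Y|Z) - H(X,Y|Z)

H(Z) = 0.6365
H(X,Z) = 1.2425 → H(X|Z) = 0.6059
H(Y,Z) = 1.2425 → H(Y|Z) = 0.6059
H(X,Y,Z) = 1.8143 → H(X,Y|Z) = 1.1778

I(X;Y|Z) = 0.6059 + 0.6059 - 1.1778 = 0.0341 nats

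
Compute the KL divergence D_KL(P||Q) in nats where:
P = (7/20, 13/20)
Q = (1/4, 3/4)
0.0247 nats

KL divergence: D_KL(P||Q) = Σ p(x) log(p(x)/q(x))

Computing term by term:
  x=0: 7/20 × log_e[(7/20)/(1/4)] = 7/20 × 0.3365 = 0.1178
  x=1: 13/20 × log_e[(13/20)/(3/4)] = 13/20 × -0.1431 = -0.0930

D_KL(P||Q) = 0.0247 nats

Note: KL divergence is always non-negative and equals 0 iff P = Q.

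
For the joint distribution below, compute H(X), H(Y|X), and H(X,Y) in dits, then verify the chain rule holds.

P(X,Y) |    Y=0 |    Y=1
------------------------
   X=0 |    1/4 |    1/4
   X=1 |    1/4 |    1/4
H(X,Y) = 0.6021, H(X) = 0.3010, H(Y|X) = 0.3010 (all in dits)

Chain rule: H(X,Y) = H(X) + H(Y|X)

Left side — joint entropy directly:
H(X,Y) = -Σ p(x,y) log p(x,y) = 0.6021 dits

Right side — compute H(Y|X) from the conditional distributions:
P(X) = (1/2, 1/2), so H(X) = 0.3010 dits
H(Y|X) = Σ_x P(X=x) · H(Y|X=x):
  P(Y|X=0) = (1/2, 1/2), H(Y|X=0) = 0.3010, weight P(X=0) = 1/2
  P(Y|X=1) = (1/2, 1/2), H(Y|X=1) = 0.3010, weight P(X=1) = 1/2
H(Y|X) = 0.3010 dits

H(X) + H(Y|X) = 0.3010 + 0.3010 = 0.6021 dits

Both sides equal 0.6021 dits. ✓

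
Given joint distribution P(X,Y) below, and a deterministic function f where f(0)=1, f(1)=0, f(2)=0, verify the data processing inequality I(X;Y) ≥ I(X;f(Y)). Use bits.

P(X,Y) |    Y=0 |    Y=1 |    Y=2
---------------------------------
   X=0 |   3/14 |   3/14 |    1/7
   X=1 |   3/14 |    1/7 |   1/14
I(X;Y) = 0.0131, I(X;f(Y)) = 0.0113, inequality holds: 0.0131 ≥ 0.0113

Data Processing Inequality: For any Markov chain X → Y → Z, we have I(X;Y) ≥ I(X;Z).

Here Z = f(Y) is a deterministic function of Y, forming X → Y → Z.

Original I(X;Y) = 0.0131 bits

After applying f:
P(X,Z) where Z=f(Y):
- P(X,Z=0) = P(X,Y=1) + P(X,Y=2)
- P(X,Z=1) = P(X,Y=0)

I(X;Z) = I(X;f(Y)) = 0.0113 bits

Verification: 0.0131 ≥ 0.0113 ✓

Information cannot be created by processing; the function f can only lose information about X.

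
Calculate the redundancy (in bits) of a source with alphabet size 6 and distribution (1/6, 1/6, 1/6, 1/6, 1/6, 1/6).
0.0000 bits

Redundancy measures how far a source is from maximum entropy:
R = H_max - H(X)

Maximum entropy for 6 symbols: H_max = log_2(6) = 2.5850 bits
Actual entropy: H(X) = 2.5850 bits
Redundancy: R = 2.5850 - 2.5850 = 0.0000 bits

This redundancy represents potential for compression: the source could be compressed by 0.0000 bits per symbol.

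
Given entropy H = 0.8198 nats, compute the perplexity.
2.2700

Perplexity is e^H (or exp(H) for natural log).

H = 0.8198 nats
Perplexity = e^0.8198 = 2.2700

Interpretation: The model's uncertainty is equivalent to choosing uniformly among 2.3 options.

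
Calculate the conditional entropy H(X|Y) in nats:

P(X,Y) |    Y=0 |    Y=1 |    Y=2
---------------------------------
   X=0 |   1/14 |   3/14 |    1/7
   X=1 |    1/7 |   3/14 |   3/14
0.6738 nats

Using the chain rule: H(X|Y) = H(X,Y) - H(Y)

First, compute H(X,Y) = 1.7348 nats

Marginal P(Y) = (3/14, 3/7, 5/14)
H(Y) = 1.0609 nats

H(X|Y) = H(X,Y) - H(Y) = 1.7348 - 1.0609 = 0.6738 nats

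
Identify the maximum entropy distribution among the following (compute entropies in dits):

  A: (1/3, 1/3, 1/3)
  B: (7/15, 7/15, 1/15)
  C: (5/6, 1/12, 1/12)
A

For a discrete distribution over n outcomes, entropy is maximized by the uniform distribution.

Computing entropies:
H(A) = 0.4771 dits
H(B) = 0.3873 dits
H(C) = 0.2458 dits

The uniform distribution (where all probabilities equal 1/3) achieves the maximum entropy of log_10(3) = 0.4771 dits.

Distribution A has the highest entropy.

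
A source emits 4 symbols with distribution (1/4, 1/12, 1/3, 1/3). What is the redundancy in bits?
0.1446 bits

Redundancy measures how far a source is from maximum entropy:
R = H_max - H(X)

Maximum entropy for 4 symbols: H_max = log_2(4) = 2.0000 bits
Actual entropy: H(X) = 1.8554 bits
Redundancy: R = 2.0000 - 1.8554 = 0.1446 bits

This redundancy represents potential for compression: the source could be compressed by 0.1446 bits per symbol.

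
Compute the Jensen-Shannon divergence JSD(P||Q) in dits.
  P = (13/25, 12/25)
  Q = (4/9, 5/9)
0.0012 dits

Jensen-Shannon divergence is:
JSD(P||Q) = 0.5 × D_KL(P||M) + 0.5 × D_KL(Q||M)
where M = 0.5 × (P + Q) is the mixture distribution.

M = 0.5 × (13/25, 12/25) + 0.5 × (4/9, 5/9) = (0.482222, 0.517778)

D_KL(P||M) = 0.0012 dits
D_KL(Q||M) = 0.0012 dits

JSD(P||Q) = 0.5 × 0.0012 + 0.5 × 0.0012 = 0.0012 dits

Unlike KL divergence, JSD is symmetric and bounded: 0 ≤ JSD ≤ log(2).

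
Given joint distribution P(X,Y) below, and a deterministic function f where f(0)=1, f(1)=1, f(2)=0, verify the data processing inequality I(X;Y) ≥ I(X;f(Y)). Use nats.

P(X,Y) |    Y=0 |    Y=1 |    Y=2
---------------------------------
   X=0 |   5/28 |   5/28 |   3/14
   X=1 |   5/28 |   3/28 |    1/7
I(X;Y) = 0.0060, I(X;f(Y)) = 0.0009, inequality holds: 0.0060 ≥ 0.0009

Data Processing Inequality: For any Markov chain X → Y → Z, we have I(X;Y) ≥ I(X;Z).

Here Z = f(Y) is a deterministic function of Y, forming X → Y → Z.

Original I(X;Y) = 0.0060 nats

After applying f:
P(X,Z) where Z=f(Y):
- P(X,Z=0) = P(X,Y=2)
- P(X,Z=1) = P(X,Y=0) + P(X,Y=1)

I(X;Z) = I(X;f(Y)) = 0.0009 nats

Verification: 0.0060 ≥ 0.0009 ✓

Information cannot be created by processing; the function f can only lose information about X.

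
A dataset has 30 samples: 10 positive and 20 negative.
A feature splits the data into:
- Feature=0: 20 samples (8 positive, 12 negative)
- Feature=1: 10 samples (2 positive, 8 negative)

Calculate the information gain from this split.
0.0304 bits

Information Gain = H(Y) - H(Y|Feature)

Before split:
P(positive) = 10/30 = 0.3333
H(Y) = 0.9183 bits

After split:
Feature=0: H = 0.9710 bits (weight = 20/30)
Feature=1: H = 0.7219 bits (weight = 10/30)
H(Y|Feature) = (20/30)×0.9710 + (10/30)×0.7219 = 0.8879 bits

Information Gain = 0.9183 - 0.8879 = 0.0304 bits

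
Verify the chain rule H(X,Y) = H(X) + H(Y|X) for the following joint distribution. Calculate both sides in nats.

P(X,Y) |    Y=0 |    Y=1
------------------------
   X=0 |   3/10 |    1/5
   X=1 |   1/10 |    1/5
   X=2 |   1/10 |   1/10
H(X,Y) = 1.6957, H(X) = 1.0297, H(Y|X) = 0.6661 (all in nats)

Chain rule: H(X,Y) = H(X) + H(Y|X)

Left side — joint entropy directly:
H(X,Y) = -Σ p(x,y) log p(x,y) = 1.6957 nats

Right side — compute H(Y|X) from the conditional distributions:
P(X) = (1/2, 3/10, 1/5), so H(X) = 1.0297 nats
H(Y|X) = Σ_x P(X=x) · H(Y|X=x):
  P(Y|X=0) = (3/5, 2/5), H(Y|X=0) = 0.6730, weight P(X=0) = 1/2
  P(Y|X=1) = (1/3, 2/3), H(Y|X=1) = 0.6365, weight P(X=1) = 3/10
  P(Y|X=2) = (1/2, 1/2), H(Y|X=2) = 0.6931, weight P(X=2) = 1/5
H(Y|X) = 0.6661 nats

H(X) + H(Y|X) = 1.0297 + 0.6661 = 1.6957 nats

Both sides equal 1.6957 nats. ✓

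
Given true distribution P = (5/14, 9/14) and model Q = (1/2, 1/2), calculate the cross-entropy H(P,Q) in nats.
0.6931 nats

Cross-entropy: H(P,Q) = -Σ p(x) log q(x)

Alternatively: H(P,Q) = H(P) + D_KL(P||Q)
H(P) = 0.6518 nats
D_KL(P||Q) = 0.0414 nats

H(P,Q) = 0.6518 + 0.0414 = 0.6931 nats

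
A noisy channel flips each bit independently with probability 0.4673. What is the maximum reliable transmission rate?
0.0031 bits

For a binary symmetric channel (BSC) with error probability p:
Capacity C = 1 - H(p) bits per symbol

where H(p) = -p log₂(p) - (1-p) log₂(1-p) is the binary entropy function.

H(0.4673) = 0.9969 bits
C = 1 - 0.9969 = 0.0031 bits per symbol

This means we can reliably transmit up to 0.0031 bits of information per channel use.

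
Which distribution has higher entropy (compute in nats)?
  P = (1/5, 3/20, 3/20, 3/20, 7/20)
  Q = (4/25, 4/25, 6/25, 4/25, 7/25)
Q

Computing entropies in nats:
H(P) = 1.5430
H(Q) = 1.5786

Distribution Q has higher entropy.

Intuition: The distribution closer to uniform (more spread out) has higher entropy.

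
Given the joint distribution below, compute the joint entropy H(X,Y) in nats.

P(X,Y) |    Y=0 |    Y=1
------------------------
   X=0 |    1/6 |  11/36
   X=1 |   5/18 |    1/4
1.3633 nats

Joint entropy is H(X,Y) = -Σ_{x,y} p(x,y) log p(x,y).

Summing over all non-zero entries:
H(X,Y) = -[1/6·log_e(1/6) + 11/36·log_e(11/36) + 5/18·log_e(5/18) + 1/4·log_e(1/4)]
H(X,Y) = 1.3633 nats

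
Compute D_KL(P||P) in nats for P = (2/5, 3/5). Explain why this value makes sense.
0.0000 nats

KL divergence satisfies the Gibbs inequality: D_KL(P||Q) ≥ 0 for all distributions P, Q.

D_KL(P||Q) = Σ p(x) log(p(x)/q(x))
Each term is p(x) × log_e(p(x)/p(x)) = p(x) × log_e(1) = 0, so the sum is 0.
D_KL(P||Q) = 0.0000 nats

When P = Q, the KL divergence is exactly 0, as there is no 'divergence' between identical distributions.

This non-negativity is a fundamental property: relative entropy cannot be negative because it measures how different Q is from P.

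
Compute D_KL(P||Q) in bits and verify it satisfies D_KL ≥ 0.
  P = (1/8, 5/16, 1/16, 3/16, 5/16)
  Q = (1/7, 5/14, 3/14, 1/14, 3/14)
0.2358 bits

KL divergence satisfies the Gibbs inequality: D_KL(P||Q) ≥ 0 for all distributions P, Q.

D_KL(P||Q) = Σ p(x) log(p(x)/q(x))
Term by term:
  x=0: 1/8 × log_2[(1/8)/(1/7)] = -0.0241
  x=1: 5/16 × log_2[(5/16)/(5/14)] = -0.0602
  x=2: 1/16 × log_2[(1/16)/(3/14)] = -0.1111
  x=3: 3/16 × log_2[(3/16)/(1/14)] = 0.2611
  x=4: 5/16 × log_2[(5/16)/(3/14)] = 0.1701
D_KL(P||Q) = 0.2358 bits

D_KL(P||Q) = 0.2358 ≥ 0 ✓

This non-negativity is a fundamental property: relative entropy cannot be negative because it measures how different Q is from P.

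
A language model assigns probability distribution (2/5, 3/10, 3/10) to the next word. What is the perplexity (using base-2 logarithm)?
2.9710

Perplexity is 2^H (or exp(H) for natural log).

First, H = -Σ p log p = 1.5710 bits
Perplexity = 2^1.5710 = 2.9710

Interpretation: The model's uncertainty is equivalent to choosing uniformly among 3.0 options.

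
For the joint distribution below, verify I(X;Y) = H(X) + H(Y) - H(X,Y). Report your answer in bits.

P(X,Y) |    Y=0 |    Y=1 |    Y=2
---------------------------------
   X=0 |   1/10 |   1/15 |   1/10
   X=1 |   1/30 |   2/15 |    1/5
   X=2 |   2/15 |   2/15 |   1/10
I(X;Y) = 0.0878 bits

Mutual information has multiple equivalent forms:
- I(X;Y) = H(X) - H(X|Y)
- I(X;Y) = H(Y) - H(Y|X)
- I(X;Y) = H(X) + H(Y) - H(X,Y)

Computing all quantities:
H(X) = 1.5700, H(Y) = 1.5656, H(X,Y) = 3.0477
H(X|Y) = 1.4821, H(Y|X) = 1.4778

Verification:
H(X) - H(X|Y) = 1.5700 - 1.4821 = 0.0878
H(Y) - H(Y|X) = 1.5656 - 1.4778 = 0.0878
H(X) + H(Y) - H(X,Y) = 1.5700 + 1.5656 - 3.0477 = 0.0878

All forms give I(X;Y) = 0.0878 bits. ✓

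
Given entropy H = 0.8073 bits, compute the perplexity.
1.7499

Perplexity is 2^H (or exp(H) for natural log).

H = 0.8073 bits
Perplexity = 2^0.8073 = 1.7499

Interpretation: The model's uncertainty is equivalent to choosing uniformly among 1.7 options.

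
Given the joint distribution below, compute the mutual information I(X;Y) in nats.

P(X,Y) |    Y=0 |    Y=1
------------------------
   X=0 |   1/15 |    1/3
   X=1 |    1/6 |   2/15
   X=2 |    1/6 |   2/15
0.0806 nats

Mutual information: I(X;Y) = H(X) + H(Y) - H(X,Y)

Marginals:
P(X) = (2/5, 3/10, 3/10), H(X) = 1.0889 nats
P(Y) = (2/5, 3/5), H(Y) = 0.6730 nats

Joint entropy: H(X,Y) = 1.6813 nats

I(X;Y) = 1.0889 + 0.6730 - 1.6813 = 0.0806 nats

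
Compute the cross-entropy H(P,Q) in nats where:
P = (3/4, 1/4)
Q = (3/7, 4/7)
0.7754 nats

Cross-entropy: H(P,Q) = -Σ p(x) log q(x)

Alternatively: H(P,Q) = H(P) + D_KL(P||Q)
H(P) = 0.5623 nats
D_KL(P||Q) = 0.2130 nats

H(P,Q) = 0.5623 + 0.2130 = 0.7754 nats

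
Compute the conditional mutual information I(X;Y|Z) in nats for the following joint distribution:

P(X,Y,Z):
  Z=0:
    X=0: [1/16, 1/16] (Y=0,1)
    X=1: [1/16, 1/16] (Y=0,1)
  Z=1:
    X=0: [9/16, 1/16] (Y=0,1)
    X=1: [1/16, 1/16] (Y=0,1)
0.0481 nats

Conditional mutual information: I(X;Y|Z) = H(X|Z) + H(Y|Z) - H(X,Y|Z)

H(Z) = 0.5623
H(X,Z) = 1.0735 → H(X|Z) = 0.5112
H(Y,Z) = 1.0735 → H(Y|Z) = 0.5112
H(X,Y,Z) = 1.5366 → H(X,Y|Z) = 0.9743

I(X;Y|Z) = 0.5112 + 0.5112 - 0.9743 = 0.0481 nats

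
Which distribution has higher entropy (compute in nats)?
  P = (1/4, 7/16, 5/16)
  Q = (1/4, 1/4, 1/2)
P

Computing entropies in nats:
H(P) = 1.0717
H(Q) = 1.0397

Distribution P has higher entropy.

Intuition: The distribution closer to uniform (more spread out) has higher entropy.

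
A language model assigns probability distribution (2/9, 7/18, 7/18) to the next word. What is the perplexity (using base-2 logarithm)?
2.9119

Perplexity is 2^H (or exp(H) for natural log).

First, H = -Σ p log p = 1.5420 bits
Perplexity = 2^1.5420 = 2.9119

Interpretation: The model's uncertainty is equivalent to choosing uniformly among 2.9 options.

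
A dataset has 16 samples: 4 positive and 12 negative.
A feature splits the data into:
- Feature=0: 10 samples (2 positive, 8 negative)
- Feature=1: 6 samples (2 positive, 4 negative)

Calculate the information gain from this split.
0.0157 bits

Information Gain = H(Y) - H(Y|Feature)

Before split:
P(positive) = 4/16 = 0.2500
H(Y) = 0.8113 bits

After split:
Feature=0: H = 0.7219 bits (weight = 10/16)
Feature=1: H = 0.9183 bits (weight = 6/16)
H(Y|Feature) = (10/16)×0.7219 + (6/16)×0.9183 = 0.7956 bits

Information Gain = 0.8113 - 0.7956 = 0.0157 bits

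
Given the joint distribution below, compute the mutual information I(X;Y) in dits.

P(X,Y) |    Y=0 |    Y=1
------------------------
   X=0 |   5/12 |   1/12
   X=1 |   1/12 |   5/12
0.1054 dits

Mutual information: I(X;Y) = H(X) + H(Y) - H(X,Y)

Marginals:
P(X) = (1/2, 1/2), H(X) = 0.3010 dits
P(Y) = (1/2, 1/2), H(Y) = 0.3010 dits

Joint entropy: H(X,Y) = 0.4967 dits

I(X;Y) = 0.3010 + 0.3010 - 0.4967 = 0.1054 dits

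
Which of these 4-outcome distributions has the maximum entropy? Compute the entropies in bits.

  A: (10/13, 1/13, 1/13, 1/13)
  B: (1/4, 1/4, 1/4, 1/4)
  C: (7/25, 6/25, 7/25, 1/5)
B

For a discrete distribution over n outcomes, entropy is maximized by the uniform distribution.

Computing entropies:
H(A) = 1.1451 bits
H(B) = 2.0000 bits
H(C) = 1.9870 bits

The uniform distribution (where all probabilities equal 1/4) achieves the maximum entropy of log_2(4) = 2.0000 bits.

Distribution B has the highest entropy.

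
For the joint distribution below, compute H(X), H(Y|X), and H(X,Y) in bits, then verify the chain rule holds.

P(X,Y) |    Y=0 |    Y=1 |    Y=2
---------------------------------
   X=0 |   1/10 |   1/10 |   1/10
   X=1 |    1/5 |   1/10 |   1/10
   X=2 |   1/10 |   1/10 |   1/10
H(X,Y) = 3.1219, H(X) = 1.5710, H(Y|X) = 1.5510 (all in bits)

Chain rule: H(X,Y) = H(X) + H(Y|X)

Left side — joint entropy directly:
H(X,Y) = -Σ p(x,y) log p(x,y) = 3.1219 bits

Right side — compute H(Y|X) from the conditional distributions:
P(X) = (3/10, 2/5, 3/10), so H(X) = 1.5710 bits
H(Y|X) = Σ_x P(X=x) · H(Y|X=x):
  P(Y|X=0) = (1/3, 1/3, 1/3), H(Y|X=0) = 1.5850, weight P(X=0) = 3/10
  P(Y|X=1) = (1/2, 1/4, 1/4), H(Y|X=1) = 1.5000, weight P(X=1) = 2/5
  P(Y|X=2) = (1/3, 1/3, 1/3), H(Y|X=2) = 1.5850, weight P(X=2) = 3/10
H(Y|X) = 1.5510 bits

H(X) + H(Y|X) = 1.5710 + 1.5510 = 3.1219 bits

Both sides equal 3.1219 bits. ✓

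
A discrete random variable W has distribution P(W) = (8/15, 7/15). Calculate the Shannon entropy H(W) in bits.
0.9968 bits

Shannon entropy is H(X) = -Σ p(x) log p(x).

For P = (8/15, 7/15):
H = -8/15 × log_2(8/15) -7/15 × log_2(7/15)
H = 0.9968 bits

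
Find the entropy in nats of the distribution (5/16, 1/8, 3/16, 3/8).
1.3051 nats

Shannon entropy is H(X) = -Σ p(x) log p(x).

For P = (5/16, 1/8, 3/16, 3/8):
H = -5/16 × log_e(5/16) -1/8 × log_e(1/8) -3/16 × log_e(3/16) -3/8 × log_e(3/8)
H = 1.3051 nats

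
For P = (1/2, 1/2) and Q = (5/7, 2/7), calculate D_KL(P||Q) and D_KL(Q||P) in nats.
D_KL(P||Q) = 0.1015, D_KL(Q||P) = 0.0949

KL divergence is not symmetric: D_KL(P||Q) ≠ D_KL(Q||P) in general.

D_KL(P||Q) = 0.1015 nats
D_KL(Q||P) = 0.0949 nats

No, they are not equal!

This asymmetry is why KL divergence is not a true distance metric.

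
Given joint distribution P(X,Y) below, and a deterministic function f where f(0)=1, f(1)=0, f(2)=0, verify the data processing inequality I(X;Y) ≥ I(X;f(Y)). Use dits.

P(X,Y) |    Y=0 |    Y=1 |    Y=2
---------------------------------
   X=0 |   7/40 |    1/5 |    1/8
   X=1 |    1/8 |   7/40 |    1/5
I(X;Y) = 0.0060, I(X;f(Y)) = 0.0026, inequality holds: 0.0060 ≥ 0.0026

Data Processing Inequality: For any Markov chain X → Y → Z, we have I(X;Y) ≥ I(X;Z).

Here Z = f(Y) is a deterministic function of Y, forming X → Y → Z.

Original I(X;Y) = 0.0060 dits

After applying f:
P(X,Z) where Z=f(Y):
- P(X,Z=0) = P(X,Y=1) + P(X,Y=2)
- P(X,Z=1) = P(X,Y=0)

I(X;Z) = I(X;f(Y)) = 0.0026 dits

Verification: 0.0060 ≥ 0.0026 ✓

Information cannot be created by processing; the function f can only lose information about X.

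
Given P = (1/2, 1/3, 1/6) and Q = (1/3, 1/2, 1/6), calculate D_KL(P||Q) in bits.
0.0975 bits

KL divergence: D_KL(P||Q) = Σ p(x) log(p(x)/q(x))

Computing term by term:
  x=0: 1/2 × log_2[(1/2)/(1/3)] = 1/2 × 0.5850 = 0.2925
  x=1: 1/3 × log_2[(1/3)/(1/2)] = 1/3 × -0.5850 = -0.1950
  x=2: 1/6 × log_2[(1/6)/(1/6)] = 1/6 × 0.0000 = 0.0000

D_KL(P||Q) = 0.0975 bits

Note: KL divergence is always non-negative and equals 0 iff P = Q.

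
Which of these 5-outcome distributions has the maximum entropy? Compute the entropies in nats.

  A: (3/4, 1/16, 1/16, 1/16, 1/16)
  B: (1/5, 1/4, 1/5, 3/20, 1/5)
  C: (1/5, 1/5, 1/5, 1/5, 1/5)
C

For a discrete distribution over n outcomes, entropy is maximized by the uniform distribution.

Computing entropies:
H(A) = 0.9089 nats
H(B) = 1.5968 nats
H(C) = 1.6094 nats

The uniform distribution (where all probabilities equal 1/5) achieves the maximum entropy of log_e(5) = 1.6094 nats.

Distribution C has the highest entropy.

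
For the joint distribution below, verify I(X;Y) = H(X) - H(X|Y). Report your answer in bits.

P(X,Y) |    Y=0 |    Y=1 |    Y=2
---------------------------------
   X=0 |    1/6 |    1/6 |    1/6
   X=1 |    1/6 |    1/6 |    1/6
I(X;Y) = 0.0000 bits

Mutual information has multiple equivalent forms:
- I(X;Y) = H(X) - H(X|Y)
- I(X;Y) = H(Y) - H(Y|X)
- I(X;Y) = H(X) + H(Y) - H(X,Y)

Computing all quantities:
H(X) = 1.0000, H(Y) = 1.5850, H(X,Y) = 2.5850
H(X|Y) = 1.0000, H(Y|X) = 1.5850

Verification:
H(X) - H(X|Y) = 1.0000 - 1.0000 = 0.0000
H(Y) - H(Y|X) = 1.5850 - 1.5850 = 0.0000
H(X) + H(Y) - H(X,Y) = 1.0000 + 1.5850 - 2.5850 = 0.0000

All forms give I(X;Y) = 0.0000 bits. ✓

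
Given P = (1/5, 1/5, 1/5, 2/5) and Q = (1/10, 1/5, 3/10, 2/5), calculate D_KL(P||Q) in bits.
0.0830 bits

KL divergence: D_KL(P||Q) = Σ p(x) log(p(x)/q(x))

Computing term by term:
  x=0: 1/5 × log_2[(1/5)/(1/10)] = 1/5 × 1.0000 = 0.2000
  x=1: 1/5 × log_2[(1/5)/(1/5)] = 1/5 × 0.0000 = 0.0000
  x=2: 1/5 × log_2[(1/5)/(3/10)] = 1/5 × -0.5850 = -0.1170
  x=3: 2/5 × log_2[(2/5)/(2/5)] = 2/5 × 0.0000 = 0.0000

D_KL(P||Q) = 0.0830 bits

Note: KL divergence is always non-negative and equals 0 iff P = Q.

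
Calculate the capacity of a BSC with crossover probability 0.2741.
0.1527 bits

For a binary symmetric channel (BSC) with error probability p:
Capacity C = 1 - H(p) bits per symbol

where H(p) = -p log₂(p) - (1-p) log₂(1-p) is the binary entropy function.

H(0.2741) = 0.8473 bits
C = 1 - 0.8473 = 0.1527 bits per symbol

This means we can reliably transmit up to 0.1527 bits of information per channel use.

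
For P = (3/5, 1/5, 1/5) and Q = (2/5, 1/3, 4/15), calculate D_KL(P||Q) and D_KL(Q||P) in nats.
D_KL(P||Q) = 0.0836, D_KL(Q||P) = 0.0848

KL divergence is not symmetric: D_KL(P||Q) ≠ D_KL(Q||P) in general.

D_KL(P||Q) = 0.0836 nats
D_KL(Q||P) = 0.0848 nats

No, they are not equal!

This asymmetry is why KL divergence is not a true distance metric.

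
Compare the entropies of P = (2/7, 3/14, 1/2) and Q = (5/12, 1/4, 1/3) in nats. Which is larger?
Q

Computing entropies in nats:
H(P) = 1.0346
H(Q) = 1.0776

Distribution Q has higher entropy.

Intuition: The distribution closer to uniform (more spread out) has higher entropy.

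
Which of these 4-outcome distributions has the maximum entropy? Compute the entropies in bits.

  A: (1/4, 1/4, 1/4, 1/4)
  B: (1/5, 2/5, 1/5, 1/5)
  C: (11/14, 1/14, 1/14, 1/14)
A

For a discrete distribution over n outcomes, entropy is maximized by the uniform distribution.

Computing entropies:
H(A) = 2.0000 bits
H(B) = 1.9219 bits
H(C) = 1.0892 bits

The uniform distribution (where all probabilities equal 1/4) achieves the maximum entropy of log_2(4) = 2.0000 bits.

Distribution A has the highest entropy.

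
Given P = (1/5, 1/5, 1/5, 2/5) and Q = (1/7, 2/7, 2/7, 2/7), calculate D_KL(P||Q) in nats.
0.0592 nats

KL divergence: D_KL(P||Q) = Σ p(x) log(p(x)/q(x))

Computing term by term:
  x=0: 1/5 × log_e[(1/5)/(1/7)] = 1/5 × 0.3365 = 0.0673
  x=1: 1/5 × log_e[(1/5)/(2/7)] = 1/5 × -0.3567 = -0.0713
  x=2: 1/5 × log_e[(1/5)/(2/7)] = 1/5 × -0.3567 = -0.0713
  x=3: 2/5 × log_e[(2/5)/(2/7)] = 2/5 × 0.3365 = 0.1346

D_KL(P||Q) = 0.0592 nats

Note: KL divergence is always non-negative and equals 0 iff P = Q.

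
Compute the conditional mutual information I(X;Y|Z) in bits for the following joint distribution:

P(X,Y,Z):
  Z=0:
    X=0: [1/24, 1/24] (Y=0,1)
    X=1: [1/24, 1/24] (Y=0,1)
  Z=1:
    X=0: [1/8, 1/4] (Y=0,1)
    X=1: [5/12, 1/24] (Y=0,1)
0.2326 bits

Conditional mutual information: I(X;Y|Z) = H(X|Z) + H(Y|Z) - H(X,Y|Z)

H(Z) = 0.6500
H(X,Z) = 1.6440 → H(X|Z) = 0.9940
H(Y,Z) = 1.5951 → H(Y|Z) = 0.9451
H(X,Y,Z) = 2.3565 → H(X,Y|Z) = 1.7064

I(X;Y|Z) = 0.9940 + 0.9451 - 1.7064 = 0.2326 bits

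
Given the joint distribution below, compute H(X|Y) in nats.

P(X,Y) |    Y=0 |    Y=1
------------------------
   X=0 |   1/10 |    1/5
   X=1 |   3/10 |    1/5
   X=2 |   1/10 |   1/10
1.0026 nats

Using the chain rule: H(X|Y) = H(X,Y) - H(Y)

First, compute H(X,Y) = 1.6957 nats

Marginal P(Y) = (1/2, 1/2)
H(Y) = 0.6931 nats

H(X|Y) = H(X,Y) - H(Y) = 1.6957 - 0.6931 = 1.0026 nats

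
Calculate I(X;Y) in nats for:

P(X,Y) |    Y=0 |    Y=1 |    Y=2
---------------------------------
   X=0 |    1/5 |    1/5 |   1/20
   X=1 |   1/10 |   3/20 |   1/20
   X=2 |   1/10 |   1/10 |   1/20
0.0090 nats

Mutual information: I(X;Y) = H(X) + H(Y) - H(X,Y)

Marginals:
P(X) = (9/20, 3/10, 1/4), H(X) = 1.0671 nats
P(Y) = (2/5, 9/20, 3/20), H(Y) = 1.0104 nats

Joint entropy: H(X,Y) = 2.0685 nats

I(X;Y) = 1.0671 + 1.0104 - 2.0685 = 0.0090 nats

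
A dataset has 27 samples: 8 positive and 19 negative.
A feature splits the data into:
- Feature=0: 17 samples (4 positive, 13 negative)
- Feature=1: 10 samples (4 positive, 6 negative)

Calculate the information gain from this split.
0.0215 bits

Information Gain = H(Y) - H(Y|Feature)

Before split:
P(positive) = 8/27 = 0.2963
H(Y) = 0.8767 bits

After split:
Feature=0: H = 0.7871 bits (weight = 17/27)
Feature=1: H = 0.9710 bits (weight = 10/27)
H(Y|Feature) = (17/27)×0.7871 + (10/27)×0.9710 = 0.8552 bits

Information Gain = 0.8767 - 0.8552 = 0.0215 bits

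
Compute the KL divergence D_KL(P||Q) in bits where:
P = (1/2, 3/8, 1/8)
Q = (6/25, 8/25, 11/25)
0.3883 bits

KL divergence: D_KL(P||Q) = Σ p(x) log(p(x)/q(x))

Computing term by term:
  x=0: 1/2 × log_2[(1/2)/(6/25)] = 1/2 × 1.0589 = 0.5294
  x=1: 3/8 × log_2[(3/8)/(8/25)] = 3/8 × 0.2288 = 0.0858
  x=2: 1/8 × log_2[(1/8)/(11/25)] = 1/8 × -1.8156 = -0.2269

D_KL(P||Q) = 0.3883 bits

Note: KL divergence is always non-negative and equals 0 iff P = Q.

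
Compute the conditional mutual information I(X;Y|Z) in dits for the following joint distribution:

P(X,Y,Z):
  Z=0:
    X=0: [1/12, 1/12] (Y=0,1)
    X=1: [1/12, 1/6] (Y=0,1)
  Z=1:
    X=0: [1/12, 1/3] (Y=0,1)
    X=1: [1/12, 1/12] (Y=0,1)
0.0133 dits

Conditional mutual information: I(X;Y|Z) = H(X|Z) + H(Y|Z) - H(X,Y|Z)

H(Z) = 0.2950
H(X,Z) = 0.5683 → H(X|Z) = 0.2734
H(Y,Z) = 0.5683 → H(Y|Z) = 0.2734
H(X,Y,Z) = 0.8283 → H(X,Y|Z) = 0.5334

I(X;Y|Z) = 0.2734 + 0.2734 - 0.5334 = 0.0133 dits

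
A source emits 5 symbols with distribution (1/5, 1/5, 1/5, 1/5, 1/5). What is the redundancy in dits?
0.0000 dits

Redundancy measures how far a source is from maximum entropy:
R = H_max - H(X)

Maximum entropy for 5 symbols: H_max = log_10(5) = 0.6990 dits
Actual entropy: H(X) = 0.6990 dits
Redundancy: R = 0.6990 - 0.6990 = 0.0000 dits

This redundancy represents potential for compression: the source could be compressed by 0.0000 dits per symbol.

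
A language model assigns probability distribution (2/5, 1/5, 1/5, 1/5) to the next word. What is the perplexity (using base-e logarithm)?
3.7893

Perplexity is e^H (or exp(H) for natural log).

First, H = -Σ p log p = 1.3322 nats
Perplexity = e^1.3322 = 3.7893

Interpretation: The model's uncertainty is equivalent to choosing uniformly among 3.8 options.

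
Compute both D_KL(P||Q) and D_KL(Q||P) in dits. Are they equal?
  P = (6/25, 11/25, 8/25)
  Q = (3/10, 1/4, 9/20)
D_KL(P||Q) = 0.0374, D_KL(Q||P) = 0.0343

KL divergence is not symmetric: D_KL(P||Q) ≠ D_KL(Q||P) in general.

D_KL(P||Q) = 0.0374 dits
D_KL(Q||P) = 0.0343 dits

No, they are not equal!

This asymmetry is why KL divergence is not a true distance metric.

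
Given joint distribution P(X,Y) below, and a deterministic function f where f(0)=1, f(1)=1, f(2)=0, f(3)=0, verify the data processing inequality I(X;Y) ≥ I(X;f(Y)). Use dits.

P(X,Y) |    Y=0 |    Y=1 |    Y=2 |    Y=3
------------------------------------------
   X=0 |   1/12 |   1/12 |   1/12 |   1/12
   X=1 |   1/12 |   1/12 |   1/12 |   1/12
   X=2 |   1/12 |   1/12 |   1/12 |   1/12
I(X;Y) = 0.0000, I(X;f(Y)) = 0.0000, inequality holds: 0.0000 ≥ 0.0000

Data Processing Inequality: For any Markov chain X → Y → Z, we have I(X;Y) ≥ I(X;Z).

Here Z = f(Y) is a deterministic function of Y, forming X → Y → Z.

Original I(X;Y) = 0.0000 dits

After applying f:
P(X,Z) where Z=f(Y):
- P(X,Z=0) = P(X,Y=2) + P(X,Y=3)
- P(X,Z=1) = P(X,Y=0) + P(X,Y=1)

I(X;Z) = I(X;f(Y)) = 0.0000 dits

Verification: 0.0000 ≥ 0.0000 ✓

Information cannot be created by processing; the function f can only lose information about X.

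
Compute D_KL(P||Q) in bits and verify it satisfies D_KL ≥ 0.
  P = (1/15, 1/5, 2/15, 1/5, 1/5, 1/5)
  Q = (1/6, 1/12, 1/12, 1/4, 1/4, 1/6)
0.1787 bits

KL divergence satisfies the Gibbs inequality: D_KL(P||Q) ≥ 0 for all distributions P, Q.

D_KL(P||Q) = Σ p(x) log(p(x)/q(x))
Term by term:
  x=0: 1/15 × log_2[(1/15)/(1/6)] = -0.0881
  x=1: 1/5 × log_2[(1/5)/(1/12)] = 0.2526
  x=2: 2/15 × log_2[(2/15)/(1/12)] = 0.0904
  x=3: 1/5 × log_2[(1/5)/(1/4)] = -0.0644
  x=4: 1/5 × log_2[(1/5)/(1/4)] = -0.0644
  x=5: 1/5 × log_2[(1/5)/(1/6)] = 0.0526
D_KL(P||Q) = 0.1787 bits

D_KL(P||Q) = 0.1787 ≥ 0 ✓

This non-negativity is a fundamental property: relative entropy cannot be negative because it measures how different Q is from P.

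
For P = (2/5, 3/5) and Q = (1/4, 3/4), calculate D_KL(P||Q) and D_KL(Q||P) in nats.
D_KL(P||Q) = 0.0541, D_KL(Q||P) = 0.0499

KL divergence is not symmetric: D_KL(P||Q) ≠ D_KL(Q||P) in general.

D_KL(P||Q) = 0.0541 nats
D_KL(Q||P) = 0.0499 nats

No, they are not equal!

This asymmetry is why KL divergence is not a true distance metric.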